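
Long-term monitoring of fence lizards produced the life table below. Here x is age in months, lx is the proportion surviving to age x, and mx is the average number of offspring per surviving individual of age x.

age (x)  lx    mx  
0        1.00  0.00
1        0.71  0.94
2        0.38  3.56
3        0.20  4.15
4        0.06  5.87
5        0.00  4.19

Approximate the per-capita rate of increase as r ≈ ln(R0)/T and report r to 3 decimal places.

R0 = Σ lx·mx = 0 + 0.6674 + 1.3528 + 0.83 + 0.3522 + 0 = 3.2024
Σ x·lx·mx = 7.2718; T = 7.2718/3.2024 = 2.27073…
r ≈ ln(R0)/T = ln(3.2024)/2.27073… = 0.51257… → 0.513

0.513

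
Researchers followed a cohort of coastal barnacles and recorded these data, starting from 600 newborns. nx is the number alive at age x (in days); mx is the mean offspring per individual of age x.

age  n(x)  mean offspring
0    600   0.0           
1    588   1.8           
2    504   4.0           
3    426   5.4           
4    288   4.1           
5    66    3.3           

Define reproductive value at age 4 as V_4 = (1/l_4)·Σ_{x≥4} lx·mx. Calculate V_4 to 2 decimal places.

lx = nx/n0 = nx/600: 1, 0.98, 0.84, 0.71, 0.48, 0.11
lx·mx for x ≥ 4: 1.968, 0.363 → sum = 2.331
V_4 = 2.331 / l_4 = 2.331 / 0.48 = 4.85625 → 4.86

4.86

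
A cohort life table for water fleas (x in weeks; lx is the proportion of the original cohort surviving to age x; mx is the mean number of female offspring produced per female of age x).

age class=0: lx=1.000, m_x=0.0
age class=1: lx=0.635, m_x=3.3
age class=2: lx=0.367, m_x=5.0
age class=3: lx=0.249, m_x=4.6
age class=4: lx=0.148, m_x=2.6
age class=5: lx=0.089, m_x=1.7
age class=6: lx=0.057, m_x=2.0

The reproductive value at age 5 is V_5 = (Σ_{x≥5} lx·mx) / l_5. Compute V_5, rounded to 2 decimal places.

2.98

lx·mx for x ≥ 5: 0.1513, 0.114 → sum = 0.2653
V_5 = 0.2653 / l_5 = 0.2653 / 0.089 = 2.980899… → 2.98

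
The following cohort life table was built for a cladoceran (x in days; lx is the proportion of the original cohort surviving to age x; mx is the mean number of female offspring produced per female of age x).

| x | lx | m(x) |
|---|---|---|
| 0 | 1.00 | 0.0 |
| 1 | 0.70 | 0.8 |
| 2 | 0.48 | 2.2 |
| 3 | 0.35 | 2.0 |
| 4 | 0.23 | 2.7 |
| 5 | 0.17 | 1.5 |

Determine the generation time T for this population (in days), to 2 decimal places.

2.67

lx·mx: 0, 0.56, 1.056, 0.7, 0.621, 0.255 → R0 = 3.192
x·lx·mx: 0, 0.56, 2.112, 2.1, 2.484, 1.275 → Σ = 8.531
T = 8.531 / 3.192 = 2.672619… → 2.67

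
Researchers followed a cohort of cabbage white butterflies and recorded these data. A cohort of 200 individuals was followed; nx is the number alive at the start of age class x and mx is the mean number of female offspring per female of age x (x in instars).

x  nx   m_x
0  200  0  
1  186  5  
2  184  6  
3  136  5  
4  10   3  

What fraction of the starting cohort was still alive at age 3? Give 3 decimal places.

l_3 = n_3/n_0 = 136/200 = 0.68 → 0.680

0.680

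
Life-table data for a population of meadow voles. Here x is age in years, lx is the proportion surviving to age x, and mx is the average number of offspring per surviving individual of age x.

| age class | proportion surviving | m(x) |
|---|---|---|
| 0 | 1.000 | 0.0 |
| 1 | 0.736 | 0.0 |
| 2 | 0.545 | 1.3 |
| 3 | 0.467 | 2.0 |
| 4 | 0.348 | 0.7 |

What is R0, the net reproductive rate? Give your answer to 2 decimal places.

1.89

lx·mx by age: 0, 0, 0.7085, 0.934, 0.2436
R0 = Σ lx·mx = 1.8861 → 1.89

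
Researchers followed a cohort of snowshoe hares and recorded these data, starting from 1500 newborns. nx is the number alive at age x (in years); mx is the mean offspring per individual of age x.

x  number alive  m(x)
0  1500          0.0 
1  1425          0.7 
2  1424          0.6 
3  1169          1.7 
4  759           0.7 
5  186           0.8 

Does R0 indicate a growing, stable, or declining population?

lx = nx/n0 = nx/1500: 1, 0.95, 0.94933…, 0.77933…, 0.506, 0.124
R0 = Σ lx·mx = 0 + 0.665 + 0.5696… + 1.324867… + 0.3542 + 0.0992 = 3.012867…
R0 > 1, so the population is growing.

growing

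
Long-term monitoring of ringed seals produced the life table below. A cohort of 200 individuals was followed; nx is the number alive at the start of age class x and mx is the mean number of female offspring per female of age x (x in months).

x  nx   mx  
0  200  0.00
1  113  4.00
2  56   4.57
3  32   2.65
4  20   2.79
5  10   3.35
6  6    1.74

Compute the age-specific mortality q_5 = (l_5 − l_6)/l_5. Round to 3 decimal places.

0.400

lx = nx/n0 = nx/200: 1, 0.565, 0.28, 0.16, 0.1, 0.05, 0.03
q_5 = (l_5 − l_6) / l_5 = (0.05 − 0.03) / 0.05
     = 0.02 / 0.05 = 0.4 → 0.400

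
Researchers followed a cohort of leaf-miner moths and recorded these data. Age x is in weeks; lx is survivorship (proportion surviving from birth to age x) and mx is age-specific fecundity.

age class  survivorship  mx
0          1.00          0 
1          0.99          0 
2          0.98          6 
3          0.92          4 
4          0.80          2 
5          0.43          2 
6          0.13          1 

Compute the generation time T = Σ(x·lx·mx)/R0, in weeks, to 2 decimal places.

2.82

lx·mx: 0, 0, 5.88, 3.68, 1.6, 0.86, 0.13 → R0 = 12.15
x·lx·mx: 0, 0, 11.76, 11.04, 6.4, 4.3, 0.78 → Σ = 34.28
T = 34.28 / 12.15 = 2.821399… → 2.82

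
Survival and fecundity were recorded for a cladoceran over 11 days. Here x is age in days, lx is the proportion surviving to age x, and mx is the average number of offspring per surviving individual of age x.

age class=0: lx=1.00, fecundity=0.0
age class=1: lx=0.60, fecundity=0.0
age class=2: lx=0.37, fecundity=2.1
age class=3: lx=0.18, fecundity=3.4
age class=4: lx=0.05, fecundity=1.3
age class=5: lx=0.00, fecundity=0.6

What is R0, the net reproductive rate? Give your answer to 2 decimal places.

1.45

lx·mx by age: 0, 0, 0.777, 0.612, 0.065, 0
R0 = Σ lx·mx = 1.454 → 1.45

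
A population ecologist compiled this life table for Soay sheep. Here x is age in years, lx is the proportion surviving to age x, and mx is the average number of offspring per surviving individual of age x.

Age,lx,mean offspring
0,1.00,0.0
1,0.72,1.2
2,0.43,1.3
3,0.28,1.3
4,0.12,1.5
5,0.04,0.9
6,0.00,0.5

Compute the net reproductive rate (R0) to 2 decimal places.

lx·mx by age: 0, 0.864, 0.559, 0.364, 0.18, 0.036, 0
R0 = Σ lx·mx = 2.003 → 2.00

2.00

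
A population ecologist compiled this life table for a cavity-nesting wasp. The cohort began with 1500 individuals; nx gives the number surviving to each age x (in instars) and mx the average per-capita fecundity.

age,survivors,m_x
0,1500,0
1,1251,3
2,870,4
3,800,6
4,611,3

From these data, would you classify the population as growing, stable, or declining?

growing

lx = nx/n0 = nx/1500: 1, 0.834, 0.58, 0.53333…, 0.40733…
R0 = Σ lx·mx = 0 + 2.502 + 2.32 + 3.2… + 1.222… = 9.244…
R0 > 1, so the population is growing.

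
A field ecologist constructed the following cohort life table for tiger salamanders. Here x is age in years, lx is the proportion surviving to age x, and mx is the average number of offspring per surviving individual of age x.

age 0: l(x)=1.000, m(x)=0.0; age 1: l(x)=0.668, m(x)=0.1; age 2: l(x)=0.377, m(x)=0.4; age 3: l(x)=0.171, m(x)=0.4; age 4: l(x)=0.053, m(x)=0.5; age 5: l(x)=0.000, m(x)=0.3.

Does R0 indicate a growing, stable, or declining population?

declining

R0 = Σ lx·mx = 0 + 0.0668 + 0.1508 + 0.0684 + 0.0265 + 0 = 0.3125
R0 < 1, so the population is declining.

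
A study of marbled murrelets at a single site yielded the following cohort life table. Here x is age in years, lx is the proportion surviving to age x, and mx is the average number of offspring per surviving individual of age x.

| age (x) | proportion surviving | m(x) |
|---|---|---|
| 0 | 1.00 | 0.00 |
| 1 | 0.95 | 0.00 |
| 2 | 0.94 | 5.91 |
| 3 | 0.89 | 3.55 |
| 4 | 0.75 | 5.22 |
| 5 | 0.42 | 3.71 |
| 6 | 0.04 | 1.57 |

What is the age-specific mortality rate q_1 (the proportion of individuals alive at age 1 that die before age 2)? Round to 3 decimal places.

0.011

q_1 = (l_1 − l_2) / l_1 = (0.95 − 0.94) / 0.95
     = 0.01 / 0.95 = 0.010526… → 0.011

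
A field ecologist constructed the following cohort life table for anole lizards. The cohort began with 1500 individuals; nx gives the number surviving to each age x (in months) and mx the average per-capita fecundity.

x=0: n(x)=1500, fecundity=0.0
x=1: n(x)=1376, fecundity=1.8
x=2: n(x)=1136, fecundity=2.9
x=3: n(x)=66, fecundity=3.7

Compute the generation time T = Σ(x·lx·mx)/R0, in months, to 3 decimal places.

lx = nx/n0 = nx/1500: 1, 0.91733…, 0.75733…, 0.044
lx·mx: 0, 1.6512…, 2.196267…, 0.1628 → R0 = 4.010267…
x·lx·mx: 0, 1.6512…, 4.392533…, 0.4884 → Σ = 6.532133…
T = 6.532133… / 4.010267… = 1.628853… → 1.629

1.629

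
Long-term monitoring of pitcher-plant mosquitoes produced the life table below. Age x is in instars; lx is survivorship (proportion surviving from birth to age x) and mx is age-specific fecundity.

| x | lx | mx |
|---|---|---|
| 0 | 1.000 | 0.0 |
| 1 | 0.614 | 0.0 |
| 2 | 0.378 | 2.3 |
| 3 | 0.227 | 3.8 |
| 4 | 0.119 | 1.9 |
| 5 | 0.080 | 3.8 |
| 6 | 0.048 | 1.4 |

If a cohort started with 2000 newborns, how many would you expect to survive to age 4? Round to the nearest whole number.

238

Expected survivors = N0 · l_4 = 2000 × 0.119 = 238 → 238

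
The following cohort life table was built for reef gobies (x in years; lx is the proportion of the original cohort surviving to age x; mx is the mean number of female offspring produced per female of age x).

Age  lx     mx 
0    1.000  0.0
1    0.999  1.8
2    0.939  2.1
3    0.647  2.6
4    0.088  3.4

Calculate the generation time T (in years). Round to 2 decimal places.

2.08

lx·mx: 0, 1.7982, 1.9719, 1.6822, 0.2992 → R0 = 5.7515
x·lx·mx: 0, 1.7982, 3.9438, 5.0466, 1.1968 → Σ = 11.9854
T = 11.9854 / 5.7515 = 2.083874… → 2.08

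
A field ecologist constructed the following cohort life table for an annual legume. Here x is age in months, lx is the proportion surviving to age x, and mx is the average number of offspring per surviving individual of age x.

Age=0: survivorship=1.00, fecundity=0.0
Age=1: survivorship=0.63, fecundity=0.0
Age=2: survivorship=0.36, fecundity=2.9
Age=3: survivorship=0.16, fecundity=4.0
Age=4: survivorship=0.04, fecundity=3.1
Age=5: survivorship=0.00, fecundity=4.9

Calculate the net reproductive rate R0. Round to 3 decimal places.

1.808

lx·mx by age: 0, 0, 1.044, 0.64, 0.124, 0
R0 = Σ lx·mx = 1.808 → 1.808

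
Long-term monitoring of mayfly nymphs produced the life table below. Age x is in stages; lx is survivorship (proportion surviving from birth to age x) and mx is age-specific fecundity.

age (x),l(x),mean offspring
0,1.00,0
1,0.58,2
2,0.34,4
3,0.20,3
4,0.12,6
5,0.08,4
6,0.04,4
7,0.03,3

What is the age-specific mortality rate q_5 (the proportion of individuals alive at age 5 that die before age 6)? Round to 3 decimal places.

0.500

q_5 = (l_5 − l_6) / l_5 = (0.08 − 0.04) / 0.08
     = 0.04 / 0.08 = 0.5 → 0.500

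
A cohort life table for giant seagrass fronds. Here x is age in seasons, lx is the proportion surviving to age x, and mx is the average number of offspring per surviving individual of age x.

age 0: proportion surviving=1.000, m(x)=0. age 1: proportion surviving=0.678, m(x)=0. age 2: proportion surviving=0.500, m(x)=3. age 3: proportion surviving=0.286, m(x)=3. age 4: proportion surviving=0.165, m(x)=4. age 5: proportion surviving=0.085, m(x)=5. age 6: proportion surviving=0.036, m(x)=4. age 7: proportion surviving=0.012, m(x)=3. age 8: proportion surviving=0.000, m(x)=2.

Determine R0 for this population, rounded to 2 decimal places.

3.62

lx·mx by age: 0, 0, 1.5, 0.858, 0.66, 0.425, 0.144, 0.036, 0
R0 = Σ lx·mx = 3.623 → 3.62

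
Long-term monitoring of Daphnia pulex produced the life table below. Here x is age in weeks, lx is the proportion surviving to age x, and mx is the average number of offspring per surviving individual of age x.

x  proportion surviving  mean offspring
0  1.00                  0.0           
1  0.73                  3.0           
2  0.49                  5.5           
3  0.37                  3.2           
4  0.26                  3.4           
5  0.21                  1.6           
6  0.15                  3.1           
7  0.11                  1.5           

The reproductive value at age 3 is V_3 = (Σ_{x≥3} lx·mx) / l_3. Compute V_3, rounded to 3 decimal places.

8.200

lx·mx for x ≥ 3: 1.184, 0.884, 0.336, 0.465, 0.165 → sum = 3.034
V_3 = 3.034 / l_3 = 3.034 / 0.37 = 8.2 → 8.200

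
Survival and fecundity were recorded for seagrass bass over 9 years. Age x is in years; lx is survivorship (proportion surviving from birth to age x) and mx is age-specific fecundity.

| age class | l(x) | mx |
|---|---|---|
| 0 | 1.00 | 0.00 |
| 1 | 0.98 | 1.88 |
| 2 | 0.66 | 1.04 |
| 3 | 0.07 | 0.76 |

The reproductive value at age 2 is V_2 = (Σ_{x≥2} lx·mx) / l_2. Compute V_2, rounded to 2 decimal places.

lx·mx for x ≥ 2: 0.6864, 0.0532 → sum = 0.7396
V_2 = 0.7396 / l_2 = 0.7396 / 0.66 = 1.120606… → 1.12

1.12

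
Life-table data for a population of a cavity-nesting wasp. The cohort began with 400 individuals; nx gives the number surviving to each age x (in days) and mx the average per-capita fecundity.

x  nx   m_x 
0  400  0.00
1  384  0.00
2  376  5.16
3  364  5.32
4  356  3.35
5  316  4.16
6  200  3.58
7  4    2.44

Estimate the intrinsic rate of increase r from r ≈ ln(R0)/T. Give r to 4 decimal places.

0.8056

lx = nx/n0 = nx/400: 1, 0.96, 0.94, 0.91, 0.89, 0.79, 0.5, 0.01
R0 = Σ lx·mx = 0 + 0 + 4.8504 + 4.8412 + 2.9815 + 3.2864 + 1.79 + 0.0244 = 17.7739
Σ x·lx·mx = 63.4932; T = 63.4932/17.7739 = 3.57227…
r ≈ ln(R0)/T = ln(17.7739)/3.57227… = 0.805575… → 0.8056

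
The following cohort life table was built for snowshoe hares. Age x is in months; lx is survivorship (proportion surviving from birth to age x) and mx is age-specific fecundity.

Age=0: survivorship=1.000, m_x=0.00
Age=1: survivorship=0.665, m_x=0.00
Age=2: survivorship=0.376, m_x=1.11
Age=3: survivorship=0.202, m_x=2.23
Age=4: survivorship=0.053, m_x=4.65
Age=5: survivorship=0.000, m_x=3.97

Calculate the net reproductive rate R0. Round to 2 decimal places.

lx·mx by age: 0, 0, 0.41736, 0.45046, 0.24645, 0
R0 = Σ lx·mx = 1.11427 → 1.11

1.11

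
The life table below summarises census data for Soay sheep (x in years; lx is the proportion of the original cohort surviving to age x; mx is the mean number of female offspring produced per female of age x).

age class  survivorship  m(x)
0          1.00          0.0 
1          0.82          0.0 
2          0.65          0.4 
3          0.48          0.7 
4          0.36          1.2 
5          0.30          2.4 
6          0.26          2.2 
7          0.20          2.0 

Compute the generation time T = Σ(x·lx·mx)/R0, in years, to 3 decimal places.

4.812

lx·mx: 0, 0, 0.26, 0.336, 0.432, 0.72, 0.572, 0.4 → R0 = 2.72
x·lx·mx: 0, 0, 0.52, 1.008, 1.728, 3.6, 3.432, 2.8 → Σ = 13.088
T = 13.088 / 2.72 = 4.811765… → 4.812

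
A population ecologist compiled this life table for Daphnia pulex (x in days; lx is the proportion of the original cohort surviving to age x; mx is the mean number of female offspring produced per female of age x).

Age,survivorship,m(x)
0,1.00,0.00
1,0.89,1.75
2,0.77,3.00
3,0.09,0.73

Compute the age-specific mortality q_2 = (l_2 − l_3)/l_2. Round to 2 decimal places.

0.88

q_2 = (l_2 − l_3) / l_2 = (0.77 − 0.09) / 0.77
     = 0.68 / 0.77 = 0.883117… → 0.88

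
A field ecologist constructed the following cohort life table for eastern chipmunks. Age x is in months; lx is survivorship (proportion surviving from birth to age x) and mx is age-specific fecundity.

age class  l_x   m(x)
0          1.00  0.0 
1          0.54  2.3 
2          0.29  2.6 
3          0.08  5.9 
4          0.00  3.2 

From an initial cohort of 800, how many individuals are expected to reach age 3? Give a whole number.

64

Expected survivors = N0 · l_3 = 800 × 0.08 = 64 → 64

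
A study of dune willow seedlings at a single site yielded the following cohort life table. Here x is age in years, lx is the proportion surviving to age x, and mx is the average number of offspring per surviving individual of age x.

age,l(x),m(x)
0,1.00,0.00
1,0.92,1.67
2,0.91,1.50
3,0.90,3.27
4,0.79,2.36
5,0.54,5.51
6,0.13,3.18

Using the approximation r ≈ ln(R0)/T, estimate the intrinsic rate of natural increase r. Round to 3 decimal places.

0.705

R0 = Σ lx·mx = 0 + 1.5364 + 1.365 + 2.943 + 1.8644 + 2.9754 + 0.4134 = 11.0976
Σ x·lx·mx = 37.9104; T = 37.9104/11.0976 = 3.41609…
r ≈ ln(R0)/T = ln(11.0976)/3.41609… = 0.70453… → 0.705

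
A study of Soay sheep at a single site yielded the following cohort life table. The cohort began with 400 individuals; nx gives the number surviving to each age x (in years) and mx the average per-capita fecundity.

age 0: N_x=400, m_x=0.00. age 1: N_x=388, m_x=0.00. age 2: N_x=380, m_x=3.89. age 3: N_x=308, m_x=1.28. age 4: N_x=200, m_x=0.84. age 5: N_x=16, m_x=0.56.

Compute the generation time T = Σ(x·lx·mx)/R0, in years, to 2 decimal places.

2.37

lx = nx/n0 = nx/400: 1, 0.97, 0.95, 0.77, 0.5, 0.04
lx·mx: 0, 0, 3.6955, 0.9856, 0.42, 0.0224 → R0 = 5.1235
x·lx·mx: 0, 0, 7.391, 2.9568, 1.68, 0.112 → Σ = 12.1398
T = 12.1398 / 5.1235 = 2.369435… → 2.37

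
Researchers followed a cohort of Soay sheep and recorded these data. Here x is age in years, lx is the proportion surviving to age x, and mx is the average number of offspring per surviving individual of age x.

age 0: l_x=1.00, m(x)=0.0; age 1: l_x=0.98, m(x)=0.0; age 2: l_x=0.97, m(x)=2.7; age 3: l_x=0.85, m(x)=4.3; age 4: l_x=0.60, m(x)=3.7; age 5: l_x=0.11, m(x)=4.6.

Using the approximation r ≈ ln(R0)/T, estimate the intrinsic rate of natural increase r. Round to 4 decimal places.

R0 = Σ lx·mx = 0 + 0 + 2.619 + 3.655 + 2.22 + 0.506 = 9
Σ x·lx·mx = 27.613; T = 27.613/9 = 3.06811…
r ≈ ln(R0)/T = ln(9)/3.06811… = 0.716149… → 0.7161

0.7161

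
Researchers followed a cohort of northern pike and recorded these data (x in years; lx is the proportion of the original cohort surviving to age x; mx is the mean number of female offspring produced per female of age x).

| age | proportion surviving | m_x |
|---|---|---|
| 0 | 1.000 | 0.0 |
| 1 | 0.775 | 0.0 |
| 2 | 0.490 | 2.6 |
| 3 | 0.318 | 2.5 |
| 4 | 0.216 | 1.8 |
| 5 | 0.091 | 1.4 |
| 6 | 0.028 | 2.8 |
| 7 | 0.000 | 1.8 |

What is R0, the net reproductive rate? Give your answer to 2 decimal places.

2.66

lx·mx by age: 0, 0, 1.274, 0.795, 0.3888, 0.1274, 0.0784, 0
R0 = Σ lx·mx = 2.6636 → 2.66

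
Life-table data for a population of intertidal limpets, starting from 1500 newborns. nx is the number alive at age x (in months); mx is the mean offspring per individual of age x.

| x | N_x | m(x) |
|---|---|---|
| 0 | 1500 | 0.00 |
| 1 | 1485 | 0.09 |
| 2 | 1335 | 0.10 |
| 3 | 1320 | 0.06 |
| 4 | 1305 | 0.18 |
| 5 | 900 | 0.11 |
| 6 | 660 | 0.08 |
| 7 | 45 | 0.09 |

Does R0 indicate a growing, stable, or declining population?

lx = nx/n0 = nx/1500: 1, 0.99, 0.89, 0.88, 0.87, 0.6, 0.44, 0.03
R0 = Σ lx·mx = 0 + 0.0891 + 0.089 + 0.0528 + 0.1566 + 0.066 + 0.0352 + 0.0027 = 0.4914
R0 < 1, so the population is declining.

declining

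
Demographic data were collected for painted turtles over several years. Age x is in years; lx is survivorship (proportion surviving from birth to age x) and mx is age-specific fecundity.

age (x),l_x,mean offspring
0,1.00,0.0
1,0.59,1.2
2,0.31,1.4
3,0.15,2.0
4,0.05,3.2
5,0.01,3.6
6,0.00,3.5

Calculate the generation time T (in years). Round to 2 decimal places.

2.01

lx·mx: 0, 0.708, 0.434, 0.3, 0.16, 0.036, 0 → R0 = 1.638
x·lx·mx: 0, 0.708, 0.868, 0.9, 0.64, 0.18, 0 → Σ = 3.296
T = 3.296 / 1.638 = 2.01221… → 2.01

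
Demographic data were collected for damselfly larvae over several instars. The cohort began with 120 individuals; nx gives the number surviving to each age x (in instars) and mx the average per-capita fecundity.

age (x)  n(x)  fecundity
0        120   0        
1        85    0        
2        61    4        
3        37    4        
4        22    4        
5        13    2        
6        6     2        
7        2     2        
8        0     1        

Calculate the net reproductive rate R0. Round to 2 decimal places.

lx = nx/n0 = nx/120: 1, 0.70833…, 0.50833…, 0.30833…, 0.18333…, 0.10833…, 0.05, 0.01667…, 0
lx·mx by age: 0, 0, 2.033333…, 1.233333…, 0.733333…, 0.216667…, 0.1, 0.033333…, 0
R0 = Σ lx·mx = 4.35… → 4.35

4.35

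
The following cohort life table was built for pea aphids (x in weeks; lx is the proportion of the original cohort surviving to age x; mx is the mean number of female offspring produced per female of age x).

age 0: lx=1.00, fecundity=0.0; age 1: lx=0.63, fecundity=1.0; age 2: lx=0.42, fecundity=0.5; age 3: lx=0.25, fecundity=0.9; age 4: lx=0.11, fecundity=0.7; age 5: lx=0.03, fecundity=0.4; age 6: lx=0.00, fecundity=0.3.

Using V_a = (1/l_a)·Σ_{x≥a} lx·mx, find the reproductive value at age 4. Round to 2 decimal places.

lx·mx for x ≥ 4: 0.077, 0.012, 0 → sum = 0.089
V_4 = 0.089 / l_4 = 0.089 / 0.11 = 0.809091… → 0.81

0.81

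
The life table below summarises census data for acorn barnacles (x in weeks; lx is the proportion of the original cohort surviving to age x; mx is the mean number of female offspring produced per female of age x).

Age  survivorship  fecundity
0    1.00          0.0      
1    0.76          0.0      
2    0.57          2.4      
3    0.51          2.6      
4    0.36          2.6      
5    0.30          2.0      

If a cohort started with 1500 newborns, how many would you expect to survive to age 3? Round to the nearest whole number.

Expected survivors = N0 · l_3 = 1500 × 0.51 = 765 → 765

765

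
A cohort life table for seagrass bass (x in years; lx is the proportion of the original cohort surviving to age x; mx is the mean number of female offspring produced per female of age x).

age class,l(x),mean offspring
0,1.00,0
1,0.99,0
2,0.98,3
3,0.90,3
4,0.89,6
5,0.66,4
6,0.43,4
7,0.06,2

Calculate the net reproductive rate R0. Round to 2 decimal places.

lx·mx by age: 0, 0, 2.94, 2.7, 5.34, 2.64, 1.72, 0.12
R0 = Σ lx·mx = 15.46 → 15.46

15.46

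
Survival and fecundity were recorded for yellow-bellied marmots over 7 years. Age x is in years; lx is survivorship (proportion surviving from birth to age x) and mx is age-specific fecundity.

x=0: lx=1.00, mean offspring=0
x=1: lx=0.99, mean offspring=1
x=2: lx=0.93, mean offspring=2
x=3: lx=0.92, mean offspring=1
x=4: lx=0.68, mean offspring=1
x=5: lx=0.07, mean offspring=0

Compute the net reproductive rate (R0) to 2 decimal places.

lx·mx by age: 0, 0.99, 1.86, 0.92, 0.68, 0
R0 = Σ lx·mx = 4.45 → 4.45

4.45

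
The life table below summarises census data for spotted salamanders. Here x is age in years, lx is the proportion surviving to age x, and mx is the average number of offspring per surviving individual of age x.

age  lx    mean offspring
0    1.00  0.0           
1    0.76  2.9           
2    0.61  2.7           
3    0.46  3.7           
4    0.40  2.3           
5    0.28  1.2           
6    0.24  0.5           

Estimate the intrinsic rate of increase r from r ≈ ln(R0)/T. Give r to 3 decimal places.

0.804

R0 = Σ lx·mx = 0 + 2.204 + 1.647 + 1.702 + 0.92 + 0.336 + 0.12 = 6.929
Σ x·lx·mx = 16.684; T = 16.684/6.929 = 2.40785…
r ≈ ln(R0)/T = ln(6.929)/2.40785… = 0.80392… → 0.804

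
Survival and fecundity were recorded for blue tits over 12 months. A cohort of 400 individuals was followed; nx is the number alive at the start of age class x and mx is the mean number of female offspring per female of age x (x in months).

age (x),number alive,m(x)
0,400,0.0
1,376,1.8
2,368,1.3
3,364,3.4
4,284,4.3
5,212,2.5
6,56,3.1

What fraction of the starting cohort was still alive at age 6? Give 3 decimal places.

0.140

l_6 = n_6/n_0 = 56/400 = 0.14 → 0.140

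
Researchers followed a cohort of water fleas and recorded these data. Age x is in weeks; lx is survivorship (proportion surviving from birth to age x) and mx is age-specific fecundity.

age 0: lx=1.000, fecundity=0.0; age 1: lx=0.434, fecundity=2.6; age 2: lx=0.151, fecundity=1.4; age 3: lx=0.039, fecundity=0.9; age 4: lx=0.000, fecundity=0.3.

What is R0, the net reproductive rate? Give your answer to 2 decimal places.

1.37

lx·mx by age: 0, 1.1284, 0.2114, 0.0351, 0
R0 = Σ lx·mx = 1.3749 → 1.37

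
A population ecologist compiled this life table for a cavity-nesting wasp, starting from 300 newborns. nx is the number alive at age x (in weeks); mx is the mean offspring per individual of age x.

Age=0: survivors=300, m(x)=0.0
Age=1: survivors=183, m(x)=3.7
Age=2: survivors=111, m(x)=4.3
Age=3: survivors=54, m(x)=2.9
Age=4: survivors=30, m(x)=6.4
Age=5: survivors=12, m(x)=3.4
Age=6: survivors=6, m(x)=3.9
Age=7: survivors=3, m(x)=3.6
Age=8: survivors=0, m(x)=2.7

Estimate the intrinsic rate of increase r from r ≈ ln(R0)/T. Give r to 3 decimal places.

0.796

lx = nx/n0 = nx/300: 1, 0.61, 0.37, 0.18, 0.1, 0.04, 0.02, 0.01, 0
R0 = Σ lx·mx = 0 + 2.257 + 1.591 + 0.522 + 0.64 + 0.136 + 0.078 + 0.036 + 0 = 5.26
Σ x·lx·mx = 10.965; T = 10.965/5.26 = 2.0846…
r ≈ ln(R0)/T = ln(5.26)/2.0846… = 0.79638… → 0.796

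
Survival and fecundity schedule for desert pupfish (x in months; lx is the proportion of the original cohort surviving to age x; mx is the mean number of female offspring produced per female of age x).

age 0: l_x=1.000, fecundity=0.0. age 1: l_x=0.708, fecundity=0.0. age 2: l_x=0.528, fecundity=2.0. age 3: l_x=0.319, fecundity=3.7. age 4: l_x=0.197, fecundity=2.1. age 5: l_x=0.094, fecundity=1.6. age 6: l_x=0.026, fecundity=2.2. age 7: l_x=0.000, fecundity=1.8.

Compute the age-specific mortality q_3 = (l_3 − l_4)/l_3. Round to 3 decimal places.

q_3 = (l_3 − l_4) / l_3 = (0.319 − 0.197) / 0.319
     = 0.122 / 0.319 = 0.382445… → 0.382

0.382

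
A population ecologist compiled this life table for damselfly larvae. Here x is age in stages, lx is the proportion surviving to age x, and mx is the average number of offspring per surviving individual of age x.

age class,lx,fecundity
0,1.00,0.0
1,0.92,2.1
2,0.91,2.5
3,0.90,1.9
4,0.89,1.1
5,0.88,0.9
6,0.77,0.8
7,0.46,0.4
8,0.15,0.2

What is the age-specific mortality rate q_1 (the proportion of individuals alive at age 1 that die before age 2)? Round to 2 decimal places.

q_1 = (l_1 − l_2) / l_1 = (0.92 − 0.91) / 0.92
     = 0.01 / 0.92 = 0.01087… → 0.01

0.01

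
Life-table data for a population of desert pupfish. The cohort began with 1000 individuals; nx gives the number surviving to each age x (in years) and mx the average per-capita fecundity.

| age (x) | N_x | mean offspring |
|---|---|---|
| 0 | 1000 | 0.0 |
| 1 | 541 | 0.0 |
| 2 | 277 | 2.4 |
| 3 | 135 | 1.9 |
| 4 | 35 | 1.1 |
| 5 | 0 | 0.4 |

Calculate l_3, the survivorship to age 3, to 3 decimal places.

l_3 = n_3/n_0 = 135/1000 = 0.135 → 0.135

0.135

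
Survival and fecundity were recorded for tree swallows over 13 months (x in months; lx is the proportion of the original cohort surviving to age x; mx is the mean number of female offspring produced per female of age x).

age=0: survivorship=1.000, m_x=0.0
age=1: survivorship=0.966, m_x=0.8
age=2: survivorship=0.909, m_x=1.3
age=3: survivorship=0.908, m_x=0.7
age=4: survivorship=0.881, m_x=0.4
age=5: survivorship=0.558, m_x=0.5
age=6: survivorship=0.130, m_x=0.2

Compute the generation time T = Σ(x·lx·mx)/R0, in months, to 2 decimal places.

lx·mx: 0, 0.7728, 1.1817, 0.6356, 0.3524, 0.279, 0.026 → R0 = 3.2475
x·lx·mx: 0, 0.7728, 2.3634, 1.9068, 1.4096, 1.395, 0.156 → Σ = 8.0036
T = 8.0036 / 3.2475 = 2.464542… → 2.46

2.46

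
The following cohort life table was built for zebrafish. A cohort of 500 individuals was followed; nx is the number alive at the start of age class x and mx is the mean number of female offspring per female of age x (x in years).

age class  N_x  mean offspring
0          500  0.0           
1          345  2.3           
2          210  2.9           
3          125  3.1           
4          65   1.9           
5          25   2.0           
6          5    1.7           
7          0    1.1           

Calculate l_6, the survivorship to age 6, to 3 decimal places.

0.010

l_6 = n_6/n_0 = 5/500 = 0.01 → 0.010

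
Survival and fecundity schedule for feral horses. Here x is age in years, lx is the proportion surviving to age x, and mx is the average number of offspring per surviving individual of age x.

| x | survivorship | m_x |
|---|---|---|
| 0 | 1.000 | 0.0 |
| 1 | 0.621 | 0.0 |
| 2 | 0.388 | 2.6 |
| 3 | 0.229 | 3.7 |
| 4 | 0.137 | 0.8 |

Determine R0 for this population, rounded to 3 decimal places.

1.966

lx·mx by age: 0, 0, 1.0088, 0.8473, 0.1096
R0 = Σ lx·mx = 1.9657 → 1.966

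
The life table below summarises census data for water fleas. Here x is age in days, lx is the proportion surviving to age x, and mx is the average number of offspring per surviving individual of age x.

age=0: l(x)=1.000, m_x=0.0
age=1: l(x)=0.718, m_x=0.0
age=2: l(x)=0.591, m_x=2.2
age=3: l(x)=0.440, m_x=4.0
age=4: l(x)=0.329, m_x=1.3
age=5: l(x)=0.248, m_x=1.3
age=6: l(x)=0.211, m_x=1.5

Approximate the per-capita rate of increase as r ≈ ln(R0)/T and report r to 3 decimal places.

R0 = Σ lx·mx = 0 + 0 + 1.3002 + 1.76 + 0.4277 + 0.3224 + 0.3165 = 4.1268
Σ x·lx·mx = 13.1022; T = 13.1022/4.1268 = 3.17491…
r ≈ ln(R0)/T = ln(4.1268)/3.17491… = 0.44647… → 0.446

0.446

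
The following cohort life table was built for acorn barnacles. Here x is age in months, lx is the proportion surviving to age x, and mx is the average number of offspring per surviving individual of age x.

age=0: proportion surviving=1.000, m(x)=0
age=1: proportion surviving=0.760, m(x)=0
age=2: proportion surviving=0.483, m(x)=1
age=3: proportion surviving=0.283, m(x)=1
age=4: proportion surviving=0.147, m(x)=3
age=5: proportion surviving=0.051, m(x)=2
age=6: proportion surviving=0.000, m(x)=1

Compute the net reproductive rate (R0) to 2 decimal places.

lx·mx by age: 0, 0, 0.483, 0.283, 0.441, 0.102, 0
R0 = Σ lx·mx = 1.309 → 1.31

1.31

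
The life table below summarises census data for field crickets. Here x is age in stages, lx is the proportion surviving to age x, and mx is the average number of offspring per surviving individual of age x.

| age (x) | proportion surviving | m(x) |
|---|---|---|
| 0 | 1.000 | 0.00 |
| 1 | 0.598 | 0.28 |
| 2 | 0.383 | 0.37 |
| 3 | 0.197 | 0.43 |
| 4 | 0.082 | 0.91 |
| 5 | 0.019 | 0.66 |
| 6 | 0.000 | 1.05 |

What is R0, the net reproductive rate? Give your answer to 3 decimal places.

0.481

lx·mx by age: 0, 0.16744, 0.14171, 0.08471, 0.07462, 0.01254, 0
R0 = Σ lx·mx = 0.48102 → 0.481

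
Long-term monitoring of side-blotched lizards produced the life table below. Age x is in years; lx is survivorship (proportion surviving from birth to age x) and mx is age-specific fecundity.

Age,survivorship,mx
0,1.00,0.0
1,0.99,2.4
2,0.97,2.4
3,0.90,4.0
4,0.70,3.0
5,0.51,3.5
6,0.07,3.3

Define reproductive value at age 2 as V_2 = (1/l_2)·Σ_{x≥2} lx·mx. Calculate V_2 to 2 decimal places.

lx·mx for x ≥ 2: 2.328, 3.6, 2.1, 1.785, 0.231 → sum = 10.044
V_2 = 10.044 / l_2 = 10.044 / 0.97 = 10.354639… → 10.35

10.35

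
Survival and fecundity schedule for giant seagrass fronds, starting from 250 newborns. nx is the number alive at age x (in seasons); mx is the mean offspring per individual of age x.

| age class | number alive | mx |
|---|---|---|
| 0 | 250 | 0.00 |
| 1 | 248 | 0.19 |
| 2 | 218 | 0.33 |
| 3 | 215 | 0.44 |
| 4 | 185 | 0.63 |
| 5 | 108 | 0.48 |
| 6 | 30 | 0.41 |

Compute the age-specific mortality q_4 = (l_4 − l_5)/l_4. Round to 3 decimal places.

lx = nx/n0 = nx/250: 1, 0.992, 0.872, 0.86, 0.74, 0.432, 0.12
q_4 = (l_4 − l_5) / l_4 = (0.74 − 0.432) / 0.74
     = 0.308 / 0.74 = 0.416216… → 0.416

0.416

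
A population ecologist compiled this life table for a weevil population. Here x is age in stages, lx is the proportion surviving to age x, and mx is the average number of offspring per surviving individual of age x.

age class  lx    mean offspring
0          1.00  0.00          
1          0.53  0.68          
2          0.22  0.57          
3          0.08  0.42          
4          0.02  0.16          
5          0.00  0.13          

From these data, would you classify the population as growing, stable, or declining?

declining

R0 = Σ lx·mx = 0 + 0.3604 + 0.1254 + 0.0336 + 0.0032 + 0 = 0.5226
R0 < 1, so the population is declining.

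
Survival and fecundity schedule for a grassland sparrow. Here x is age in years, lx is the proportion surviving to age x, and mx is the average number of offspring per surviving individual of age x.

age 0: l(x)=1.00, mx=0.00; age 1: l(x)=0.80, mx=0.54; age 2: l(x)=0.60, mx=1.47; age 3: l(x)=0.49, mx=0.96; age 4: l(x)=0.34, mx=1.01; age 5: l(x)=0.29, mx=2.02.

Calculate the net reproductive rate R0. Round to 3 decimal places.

lx·mx by age: 0, 0.432, 0.882, 0.4704, 0.3434, 0.5858
R0 = Σ lx·mx = 2.7136 → 2.714

2.714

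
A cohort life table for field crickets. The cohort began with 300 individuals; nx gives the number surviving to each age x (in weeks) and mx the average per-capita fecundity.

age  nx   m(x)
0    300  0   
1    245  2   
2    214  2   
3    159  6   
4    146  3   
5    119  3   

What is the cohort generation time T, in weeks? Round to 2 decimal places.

lx = nx/n0 = nx/300: 1, 0.81667…, 0.71333…, 0.53, 0.48667…, 0.39667…
lx·mx: 0, 1.633333…, 1.426667…, 3.18, 1.46…, 1.19… → R0 = 8.89…
x·lx·mx: 0, 1.633333…, 2.853333…, 9.54, 5.84…, 5.95… → Σ = 25.816667…
T = 25.816667… / 8.89… = 2.904012… → 2.90

2.90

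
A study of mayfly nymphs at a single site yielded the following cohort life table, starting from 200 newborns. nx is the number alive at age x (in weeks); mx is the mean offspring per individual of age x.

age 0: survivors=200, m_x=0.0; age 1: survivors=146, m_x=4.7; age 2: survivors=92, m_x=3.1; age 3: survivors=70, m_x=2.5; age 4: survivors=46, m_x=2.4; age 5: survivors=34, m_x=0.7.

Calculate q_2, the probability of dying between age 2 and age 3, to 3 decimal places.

lx = nx/n0 = nx/200: 1, 0.73, 0.46, 0.35, 0.23, 0.17
q_2 = (l_2 − l_3) / l_2 = (0.46 − 0.35) / 0.46
     = 0.11 / 0.46 = 0.23913… → 0.239

0.239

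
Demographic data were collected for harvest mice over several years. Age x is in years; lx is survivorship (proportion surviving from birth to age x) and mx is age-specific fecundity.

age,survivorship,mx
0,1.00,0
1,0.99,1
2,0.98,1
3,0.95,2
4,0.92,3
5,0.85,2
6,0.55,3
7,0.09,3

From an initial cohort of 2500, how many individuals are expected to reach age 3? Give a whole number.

2375

Expected survivors = N0 · l_3 = 2500 × 0.95 = 2375 → 2375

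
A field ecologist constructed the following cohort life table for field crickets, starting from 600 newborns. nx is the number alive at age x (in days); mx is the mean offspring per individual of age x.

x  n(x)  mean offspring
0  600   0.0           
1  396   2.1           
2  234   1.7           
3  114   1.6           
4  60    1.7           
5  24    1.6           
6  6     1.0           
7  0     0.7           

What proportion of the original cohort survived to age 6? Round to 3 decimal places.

l_6 = n_6/n_0 = 6/600 = 0.01 → 0.010

0.010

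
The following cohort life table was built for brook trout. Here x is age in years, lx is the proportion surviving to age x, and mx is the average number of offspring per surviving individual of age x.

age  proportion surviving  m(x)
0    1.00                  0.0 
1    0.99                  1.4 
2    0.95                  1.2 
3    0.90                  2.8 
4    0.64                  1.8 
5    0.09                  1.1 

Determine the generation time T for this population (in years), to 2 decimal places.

2.59

lx·mx: 0, 1.386, 1.14, 2.52, 1.152, 0.099 → R0 = 6.297
x·lx·mx: 0, 1.386, 2.28, 7.56, 4.608, 0.495 → Σ = 16.329
T = 16.329 / 6.297 = 2.59314… → 2.59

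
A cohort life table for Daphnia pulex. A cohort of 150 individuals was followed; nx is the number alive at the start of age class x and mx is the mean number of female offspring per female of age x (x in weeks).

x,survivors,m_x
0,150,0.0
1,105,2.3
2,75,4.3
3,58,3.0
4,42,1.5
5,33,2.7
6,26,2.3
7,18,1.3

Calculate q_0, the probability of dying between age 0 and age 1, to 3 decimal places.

0.300

lx = nx/n0 = nx/150: 1, 0.7, 0.5, 0.38667…, 0.28, 0.22, 0.17333…, 0.12
q_0 = (l_0 − l_1) / l_0 = (1 − 0.7) / 1
     = 0.3 / 1 = 0.3 → 0.300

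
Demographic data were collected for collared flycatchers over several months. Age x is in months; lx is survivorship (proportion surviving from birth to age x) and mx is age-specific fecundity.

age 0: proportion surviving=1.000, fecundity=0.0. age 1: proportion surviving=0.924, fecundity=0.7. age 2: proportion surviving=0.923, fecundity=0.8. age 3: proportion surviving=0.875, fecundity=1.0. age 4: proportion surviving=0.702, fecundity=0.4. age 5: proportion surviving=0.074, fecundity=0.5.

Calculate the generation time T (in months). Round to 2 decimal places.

lx·mx: 0, 0.6468, 0.7384, 0.875, 0.2808, 0.037 → R0 = 2.578
x·lx·mx: 0, 0.6468, 1.4768, 2.625, 1.1232, 0.185 → Σ = 6.0568
T = 6.0568 / 2.578 = 2.349418… → 2.35

2.35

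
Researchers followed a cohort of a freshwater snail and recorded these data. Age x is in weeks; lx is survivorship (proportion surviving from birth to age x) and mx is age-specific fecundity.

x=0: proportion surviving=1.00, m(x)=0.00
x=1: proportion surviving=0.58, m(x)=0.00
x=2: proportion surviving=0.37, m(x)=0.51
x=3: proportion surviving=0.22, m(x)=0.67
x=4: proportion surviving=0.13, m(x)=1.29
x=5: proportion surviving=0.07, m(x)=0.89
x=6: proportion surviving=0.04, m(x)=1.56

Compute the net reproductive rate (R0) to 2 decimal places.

lx·mx by age: 0, 0, 0.1887, 0.1474, 0.1677, 0.0623, 0.0624
R0 = Σ lx·mx = 0.6285 → 0.63

0.63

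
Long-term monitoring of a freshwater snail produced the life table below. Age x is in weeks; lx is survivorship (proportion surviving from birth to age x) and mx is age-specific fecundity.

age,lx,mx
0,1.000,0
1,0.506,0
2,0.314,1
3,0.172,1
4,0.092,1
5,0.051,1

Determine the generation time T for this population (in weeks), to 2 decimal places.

lx·mx: 0, 0, 0.314, 0.172, 0.092, 0.051 → R0 = 0.629
x·lx·mx: 0, 0, 0.628, 0.516, 0.368, 0.255 → Σ = 1.767
T = 1.767 / 0.629 = 2.809221… → 2.81

2.81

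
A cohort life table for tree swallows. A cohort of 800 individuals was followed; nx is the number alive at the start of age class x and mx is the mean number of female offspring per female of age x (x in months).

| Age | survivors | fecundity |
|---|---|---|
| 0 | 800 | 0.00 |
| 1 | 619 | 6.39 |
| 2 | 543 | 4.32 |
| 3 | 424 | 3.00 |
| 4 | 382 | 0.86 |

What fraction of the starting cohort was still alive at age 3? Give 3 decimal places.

0.530

l_3 = n_3/n_0 = 424/800 = 0.53 → 0.530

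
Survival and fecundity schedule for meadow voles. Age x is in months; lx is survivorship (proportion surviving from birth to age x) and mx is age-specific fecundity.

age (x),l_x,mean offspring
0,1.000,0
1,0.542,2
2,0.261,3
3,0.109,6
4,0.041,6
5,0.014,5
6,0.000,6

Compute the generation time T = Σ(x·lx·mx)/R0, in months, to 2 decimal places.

lx·mx: 0, 1.084, 0.783, 0.654, 0.246, 0.07, 0 → R0 = 2.837
x·lx·mx: 0, 1.084, 1.566, 1.962, 0.984, 0.35, 0 → Σ = 5.946
T = 5.946 / 2.837 = 2.095876… → 2.10

2.10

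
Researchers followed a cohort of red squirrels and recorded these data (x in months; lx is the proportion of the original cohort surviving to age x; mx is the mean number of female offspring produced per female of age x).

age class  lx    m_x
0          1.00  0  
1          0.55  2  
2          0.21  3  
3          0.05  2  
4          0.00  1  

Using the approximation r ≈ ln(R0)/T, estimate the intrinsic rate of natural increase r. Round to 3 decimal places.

0.416

R0 = Σ lx·mx = 0 + 1.1 + 0.63 + 0.1 + 0 = 1.83
Σ x·lx·mx = 2.66; T = 2.66/1.83 = 1.45355…
r ≈ ln(R0)/T = ln(1.83)/1.45355… = 0.41575… → 0.416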